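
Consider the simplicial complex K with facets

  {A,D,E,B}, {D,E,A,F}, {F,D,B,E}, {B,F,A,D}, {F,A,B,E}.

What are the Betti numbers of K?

Order the vertices as A < B < D < E < F. Listing each simplex with vertices in this order, K has dimension 3 with simplices:

  0-simplices (5): A, B, D, E, F
  1-simplices (10): AB, AD, AE, AF, BD, BE, BF, DE, DF, EF
  2-simplices (10): ABD, ABE, ABF, ADE, ADF, AEF, BDE, BDF, BEF, DEF
  3-simplices (5): ABDE, ABDF, ABEF, ADEF, BDEF

Hence C_0 ≅ Z^5, C_1 ≅ Z^10, C_2 ≅ Z^10, C_3 ≅ Z^5.

Boundary ∂_1: C_1 → C_0 maps an edge to its endpoints' difference, ∂[p,q] = q − p. For instance
  ∂EF = F − E.
The 5×10 boundary matrix has rank 4 and Smith normal form diag(1,1,1,1).

Boundary ∂_2: C_2 → C_1 sends each 2-simplex [p,q,r] to [q,r] − [p,r] + [p,q]. For instance
  ∂DEF = EF − DF + DE,
  ∂BDE = DE − BE + BD.
As a 10×10 matrix over Z this has rank 6, with invariant factors (1,1,1,1,1,1).

∂_3: C_3 → C_2 sends each 3-simplex σ to the alternating sum Σ_i (−1)^i (σ with its i-th vertex removed). For instance
  ∂ABDE = BDE − ADE + ABE − ABD,
  ∂ABDF = BDF − ADF + ABF − ABD.
This gives a 10×5 integer matrix of rank 4; reducing to Smith normal form yields diagonal entries (1,1,1,1).

From H_k ≅ ker(∂_k) / im(∂_{k+1}) we obtain:

  H_0: rank C_0 − rank ∂_1 = 5 − 4 = 1, and the invariant factors of ∂_1 are all 1, so H_0 ≅ Z.
  H_1: rank ker ∂_1 − rank ∂_2 = (10 − 4) − 6 = 0, and the invariant factors of ∂_2 are all 1, so H_1 ≅ 0.
  H_2: rank ker ∂_2 − rank ∂_3 = (10 − 6) − 4 = 0, and the invariant factors of ∂_3 are all 1, so H_2 ≅ 0.
  H_3: rank ker ∂_3 − rank ∂_4 = (5 − 4) − 0 = 1, and there is no ∂_4, so H_3 ≅ Z.

Hence the Betti numbers are b_0 = 1, b_1 = 0, b_2 = 0, b_3 = 1.

b_0 = 1, b_1 = 0, b_2 = 0, b_3 = 1.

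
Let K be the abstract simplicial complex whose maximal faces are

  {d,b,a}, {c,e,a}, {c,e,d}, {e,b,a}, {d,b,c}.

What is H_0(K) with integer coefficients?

We work with the vertex ordering a < b < c < d < e. The simplices of K, each written with vertices in increasing order, are:

  0-simplices (5): a, b, c, d, e
  1-simplices (10): ab, ac, ad, ae, bc, bd, be, cd, ce, de
  2-simplices (5): abd, abe, ace, bcd, cde

so the chain groups are C_0 ≅ Z^5, C_1 ≅ Z^10, C_2 ≅ Z^5.

The boundary map ∂_1: C_1 → C_0 maps an edge to its endpoints' difference, ∂[p,q] = q − p.
This gives a 5×10 integer matrix of rank 4; reducing to Smith normal form yields diagonal entries (1,1,1,1).

Boundary ∂_2: C_2 → C_1 acts by ∂[p,q,r] = [q,r] − [p,r] + [p,q]. For instance
  ∂cde = de − ce + cd,
  ∂abe = be − ae + ab.
The resulting 10×5 matrix has rank 5, and its Smith normal form has invariant factors (1,1,1,1,1).

From H_k ≅ ker(∂_k) / im(∂_{k+1}) we obtain:

  H_0: rank C_0 − rank ∂_1 = 5 − 4 = 1, and the invariant factors of ∂_1 are all 1, so H_0 ≅ Z.

H_0 = Z.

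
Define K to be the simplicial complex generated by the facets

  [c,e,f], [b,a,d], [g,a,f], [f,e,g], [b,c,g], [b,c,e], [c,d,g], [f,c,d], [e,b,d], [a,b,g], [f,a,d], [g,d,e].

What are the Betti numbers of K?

b_0 = 1, b_1 = 0, b_2 = 0.

We work with the vertex ordering a < b < c < d < e < f < g. The simplices of K, each written with vertices in increasing order, are:

  0-simplices (7): a, b, c, d, e, f, g
  1-simplices (18): ab, ad, af, ag, bc, bd, be, bg, cd, ce, cf, cg, de, df, dg, ef, eg, fg
  2-simplices (12): abd, abg, adf, afg, bce, bcg, bde, cdf, cdg, cef, deg, efg

Hence C_0 ≅ Z^7, C_1 ≅ Z^18, C_2 ≅ Z^12.

The boundary map ∂_1: C_1 → C_0 sends each edge [p,q] (with p < q) to q − p.
The resulting 7×18 matrix has rank 6, and its Smith normal form has invariant factors (1,1,1,1,1,1).

Boundary ∂_2: C_2 → C_1 acts by ∂[p,q,r] = [q,r] − [p,r] + [p,q]. For instance
  ∂afg = fg − ag + af,
  ∂abd = bd − ad + ab.
This gives a 18×12 integer matrix of rank 12; reducing to Smith normal form yields diagonal entries (1,1,1,1,1,1,1,1,1,1,1,2).

From H_k ≅ ker(∂_k) / im(∂_{k+1}) we obtain:

  H_0: rank C_0 − rank ∂_1 = 7 − 6 = 1, and the invariant factors of ∂_1 are all 1, so H_0 = Z.
  H_1: rank ker ∂_1 − rank ∂_2 = (18 − 6) − 12 = 0, and ∂_2 has invariant factor 2 > 1, so H_1 = Z/2.
  H_2: rank ker ∂_2 − rank ∂_3 = (12 − 12) − 0 = 0, and there is no ∂_3, so H_2 = 0.

Hence the Betti numbers are b_0 = 1, b_1 = 0, b_2 = 0.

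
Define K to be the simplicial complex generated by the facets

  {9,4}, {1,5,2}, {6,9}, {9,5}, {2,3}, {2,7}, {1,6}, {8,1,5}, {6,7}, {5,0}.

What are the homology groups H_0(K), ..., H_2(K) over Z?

Fix the vertex order 0 < 1 < 2 < 3 < 4 < 5 < 6 < 7 < 8 < 9 and write every simplex with vertices in increasing order. Then dim K = 2 and the simplices of K are:

  0-simplices (10): [0], [1], [2], [3], [4], [5], [6], [7], [8], [9]
  1-simplices (13): [0,5], [1,2], [1,5], [1,6], [1,8], [2,3], [2,5], [2,7], [4,9], [5,8], [5,9], [6,7], [6,9]
  2-simplices (2): [1,2,5], [1,5,8]

giving chain groups C_0 ≅ Z^10, C_1 ≅ Z^13, C_2 ≅ Z^2.

Boundary ∂_1: C_1 → C_0 is given by ∂[p,q] = [q] − [p]. For instance
  ∂[1,5] = [5] − [1].
The 10×13 boundary matrix has rank 9 and Smith normal form diag(1,1,1,1,1,1,1,1,1).

∂_2: C_2 → C_1 acts by ∂[p,q,r] = [q,r] − [p,r] + [p,q]. For instance
  ∂[1,5,8] = [5,8] − [1,8] + [1,5],
  ∂[1,2,5] = [2,5] − [1,5] + [1,2].
This gives a 13×2 integer matrix of rank 2; reducing to Smith normal form yields diagonal entries (1,1).

Now H_k = ker ∂_k / im ∂_{k+1}, so:

  H_0: rank C_0 − rank ∂_1 = 10 − 9 = 1, and the invariant factors of ∂_1 are all 1, so H_0 ≅ Z.
  H_1: rank ker ∂_1 − rank ∂_2 = (13 − 9) − 2 = 2, and the invariant factors of ∂_2 are all 1, so H_1 ≅ Z^2.
  H_2: rank ker ∂_2 − rank ∂_3 = (2 − 2) − 0 = 0, and there is no ∂_3, so H_2 ≅ 0.

As a check, the Euler characteristic is 10 − 13 + 2 = -1, which agrees with 1 − 2 + 0 = -1.

H_0 = Z,  H_1 = Z^2,  H_2 = 0.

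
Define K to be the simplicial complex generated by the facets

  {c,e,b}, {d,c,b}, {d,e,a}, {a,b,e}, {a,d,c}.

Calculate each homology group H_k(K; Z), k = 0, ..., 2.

H_0 = Z,  H_1 = Z,  H_2 = 0.

Fix the vertex order a < b < c < d < e and write every simplex with vertices in increasing order. Then dim K = 2 and the simplices of K are:

  0-simplices (5): a, b, c, d, e
  1-simplices (10): ab, ac, ad, ae, bc, bd, be, cd, ce, de
  2-simplices (5): abe, acd, ade, bcd, bce

so the chain groups are C_0 ≅ Z^5, C_1 ≅ Z^10, C_2 ≅ Z^5.

∂_1: C_1 → C_0 maps an edge to its endpoints' difference, ∂[p,q] = q − p.
The 5×10 boundary matrix has rank 4 and Smith normal form diag(1,1,1,1).

∂_2: C_2 → C_1 sends each 2-simplex [p,q,r] to [q,r] − [p,r] + [p,q]. For instance
  ∂abe = be − ae + ab,
  ∂ade = de − ae + ad.
The 10×5 boundary matrix has rank 5 and Smith normal form diag(1,1,1,1,1).

From H_k ≅ ker(∂_k) / im(∂_{k+1}) we obtain:

  H_0: rank C_0 − rank ∂_1 = 5 − 4 = 1, and the invariant factors of ∂_1 are all 1, so H_0 = Z.
  H_1: rank ker ∂_1 − rank ∂_2 = (10 − 4) − 5 = 1, and the invariant factors of ∂_2 are all 1, so H_1 = Z.
  H_2: rank ker ∂_2 − rank ∂_3 = (5 − 5) − 0 = 0, and there is no ∂_3, so H_2 = 0.

As a check, the Euler characteristic is 5 − 10 + 5 = 0, which agrees with 1 − 1 + 0 = 0.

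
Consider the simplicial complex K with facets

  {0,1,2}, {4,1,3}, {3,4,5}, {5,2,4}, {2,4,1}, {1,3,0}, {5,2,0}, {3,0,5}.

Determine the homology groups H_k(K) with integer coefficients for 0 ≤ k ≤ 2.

H_0 ≅ Z,  H_1 = 0,  H_2 ≅ Z.

Order the vertices as 0 < 1 < 2 < 3 < 4 < 5. Listing each simplex with vertices in this order, K has dimension 2 with simplices:

  0-simplices (6): [0], [1], [2], [3], [4], [5]
  1-simplices (12): [0,1], [0,2], [0,3], [0,5], [1,2], [1,3], [1,4], [2,4], [2,5], [3,4], [3,5], [4,5]
  2-simplices (8): [0,1,2], [0,1,3], [0,2,5], [0,3,5], [1,2,4], [1,3,4], [2,4,5], [3,4,5]

Hence C_0 ≅ Z^6, C_1 ≅ Z^12, C_2 ≅ Z^8.

Boundary ∂_1: C_1 → C_0 sends each edge [p,q] (with p < q) to q − p. For instance
  ∂[2,5] = [5] − [2].
The 6×12 boundary matrix has rank 5 and Smith normal form diag(1,1,1,1,1).

The boundary map ∂_2: C_2 → C_1 sends each 2-simplex [p,q,r] to [q,r] − [p,r] + [p,q]. For instance
  ∂[0,3,5] = [3,5] − [0,5] + [0,3],
  ∂[2,4,5] = [4,5] − [2,5] + [2,4].
This gives a 12×8 integer matrix of rank 7; reducing to Smith normal form yields diagonal entries (1,1,1,1,1,1,1).

Now H_k = ker ∂_k / im ∂_{k+1}, so:

  H_0: rank C_0 − rank ∂_1 = 6 − 5 = 1, and the invariant factors of ∂_1 are all 1, so H_0 ≅ Z.
  H_1: rank ker ∂_1 − rank ∂_2 = (12 − 5) − 7 = 0, and the invariant factors of ∂_2 are all 1, so H_1 ≅ 0.
  H_2: rank ker ∂_2 − rank ∂_3 = (8 − 7) − 0 = 1, and there is no ∂_3, so H_2 ≅ Z.

As a check, the Euler characteristic is 6 − 12 + 8 = 2, which agrees with 1 − 0 + 1 = 2.
(K is a triangulation of the 2-sphere S^2.)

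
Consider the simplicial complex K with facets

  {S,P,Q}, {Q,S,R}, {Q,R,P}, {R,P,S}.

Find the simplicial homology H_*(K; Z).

Take the total order P < Q < R < S on the vertex set. Then K (dimension 2) consists of the simplices:

  0-simplices (4): P, Q, R, S
  1-simplices (6): PQ, PR, PS, QR, QS, RS
  2-simplices (4): PQR, PQS, PRS, QRS

giving chain groups C_0 ≅ Z^4, C_1 ≅ Z^6, C_2 ≅ Z^4.

The boundary map ∂_1: C_1 → C_0 maps an edge to its endpoints' difference, ∂[p,q] = q − p.
This gives a 4×6 integer matrix of rank 3; reducing to Smith normal form yields diagonal entries (1,1,1).

Boundary ∂_2: C_2 → C_1 maps a triangle to the signed sum of its edges. For instance
  ∂PQS = QS − PS + PQ,
  ∂QRS = RS − QS + QR.
The resulting 6×4 matrix has rank 3, and its Smith normal form has invariant factors (1,1,1).

Now H_k = ker ∂_k / im ∂_{k+1}, so:

  H_0: rank C_0 − rank ∂_1 = 4 − 3 = 1, and the invariant factors of ∂_1 are all 1, so H_0 ≅ Z.
  H_1: rank ker ∂_1 − rank ∂_2 = (6 − 3) − 3 = 0, and the invariant factors of ∂_2 are all 1, so H_1 ≅ 0.
  H_2: rank ker ∂_2 − rank ∂_3 = (4 − 3) − 0 = 1, and there is no ∂_3, so H_2 ≅ Z.

(K is a triangulation of the 2-sphere S^2.)

H_0 ≅ Z,  H_1 = 0,  H_2 ≅ Z.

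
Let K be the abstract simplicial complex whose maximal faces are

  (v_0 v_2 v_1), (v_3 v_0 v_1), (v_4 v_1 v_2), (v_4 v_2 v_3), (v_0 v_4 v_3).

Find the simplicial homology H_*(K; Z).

Take the total order v_0 < v_1 < v_2 < v_3 < v_4 on the vertex set. Then K (dimension 2) consists of the simplices:

  0-simplices (5): [v_0], [v_1], [v_2], [v_3], [v_4]
  1-simplices (10): [v_0,v_1], [v_0,v_2], [v_0,v_3], [v_0,v_4], [v_1,v_2], [v_1,v_3], [v_1,v_4], [v_2,v_3], [v_2,v_4], [v_3,v_4]
  2-simplices (5): [v_0,v_1,v_2], [v_0,v_1,v_3], [v_0,v_3,v_4], [v_1,v_2,v_4], [v_2,v_3,v_4]

so the chain groups are C_0 ≅ Z^5, C_1 ≅ Z^10, C_2 ≅ Z^5.

The boundary map ∂_1: C_1 → C_0 sends each edge [p,q] (with p < q) to q − p. For instance
  ∂[v_0,v_3] = [v_3] − [v_0].
The resulting 5×10 matrix has rank 4, and its Smith normal form has invariant factors (1,1,1,1).

∂_2: C_2 → C_1 sends each 2-simplex [p,q,r] to [q,r] − [p,r] + [p,q]. For instance
  ∂[v_1,v_2,v_4] = [v_2,v_4] − [v_1,v_4] + [v_1,v_2],
  ∂[v_0,v_1,v_3] = [v_1,v_3] − [v_0,v_3] + [v_0,v_1].
As a 10×5 matrix over Z this has rank 5, with invariant factors (1,1,1,1,1).

Reading off H_k = ker ∂_k / im ∂_{k+1}:

  H_0: rank C_0 − rank ∂_1 = 5 − 4 = 1, and the invariant factors of ∂_1 are all 1, so H_0 = Z.
  H_1: rank ker ∂_1 − rank ∂_2 = (10 − 4) − 5 = 1, and the invariant factors of ∂_2 are all 1, so H_1 = Z.
  H_2: rank ker ∂_2 − rank ∂_3 = (5 − 5) − 0 = 0, and there is no ∂_3, so H_2 = 0.

(K is a triangulation of the Möbius band.)

H_0 = Z,  H_1 = Z,  H_2 = 0.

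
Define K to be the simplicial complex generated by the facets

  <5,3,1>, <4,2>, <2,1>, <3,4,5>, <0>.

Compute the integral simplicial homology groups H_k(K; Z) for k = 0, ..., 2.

H_0 = Z^2,  H_1 = Z,  H_2 = 0.

Fix the vertex order 0 < 1 < 2 < 3 < 4 < 5 and write every simplex with vertices in increasing order. Then dim K = 2 and the simplices of K are:

  0-simplices (6): [0], [1], [2], [3], [4], [5]
  1-simplices (7): [1,2], [1,3], [1,5], [2,4], [3,4], [3,5], [4,5]
  2-simplices (2): [1,3,5], [3,4,5]

so the chain groups are C_0 ≅ Z^6, C_1 ≅ Z^7, C_2 ≅ Z^2.

Boundary ∂_1: C_1 → C_0 maps an edge to its endpoints' difference, ∂[p,q] = q − p.
The 6×7 boundary matrix has rank 4 and Smith normal form diag(1,1,1,1).

∂_2: C_2 → C_1 maps a triangle to the signed sum of its edges. For instance
  ∂[3,4,5] = [4,5] − [3,5] + [3,4],
  ∂[1,3,5] = [3,5] − [1,5] + [1,3].
As a 7×2 matrix over Z this has rank 2, with invariant factors (1,1).

Computing H_k = (kernel of ∂_k) / (image of ∂_{k+1}):

  H_0: rank C_0 − rank ∂_1 = 6 − 4 = 2, and the invariant factors of ∂_1 are all 1, so H_0 = Z^2.
  H_1: rank ker ∂_1 − rank ∂_2 = (7 − 4) − 2 = 1, and the invariant factors of ∂_2 are all 1, so H_1 = Z.
  H_2: rank ker ∂_2 − rank ∂_3 = (2 − 2) − 0 = 0, and there is no ∂_3, so H_2 = 0.

As a check, the Euler characteristic is 6 − 7 + 2 = 1, which agrees with 2 − 1 + 0 = 1.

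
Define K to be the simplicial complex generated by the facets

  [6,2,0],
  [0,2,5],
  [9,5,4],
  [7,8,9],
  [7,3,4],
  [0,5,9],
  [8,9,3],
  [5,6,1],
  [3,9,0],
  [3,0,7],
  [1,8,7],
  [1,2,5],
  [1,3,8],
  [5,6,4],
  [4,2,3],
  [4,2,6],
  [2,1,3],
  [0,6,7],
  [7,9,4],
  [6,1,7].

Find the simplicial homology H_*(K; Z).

H_0 = Z,  H_1 = Z ⊕ Z/2Z,  H_2 = 0.

Take the total order 0 < 1 < 2 < 3 < 4 < 5 < 6 < 7 < 8 < 9 on the vertex set. Then K (dimension 2) consists of the simplices:

  0-simplices (10): [0], [1], [2], [3], [4], [5], [6], [7], [8], [9]
  1-simplices (30): (30 of them)
  2-simplices (20): (20 of them)

Hence C_0 ≅ Z^10, C_1 ≅ Z^30, C_2 ≅ Z^20.

The boundary map ∂_1: C_1 → C_0 is given by ∂[p,q] = [q] − [p]. For instance
  ∂[2,3] = [3] − [2].
The resulting 10×30 matrix has rank 9, and its Smith normal form has invariant factors (1,1,1,1,1,1,1,1,1).

∂_2: C_2 → C_1 acts by ∂[p,q,r] = [q,r] − [p,r] + [p,q]. For instance
  ∂[0,3,7] = [3,7] − [0,7] + [0,3],
  ∂[1,7,8] = [7,8] − [1,8] + [1,7].
As a 30×20 matrix over Z this has rank 20, with invariant factors (1,1,1,1,1,1,1,1,1,1,1,1,1,1,1,1,1,1,1,2).

Now H_k = ker ∂_k / im ∂_{k+1}, so:

  H_0: rank C_0 − rank ∂_1 = 10 − 9 = 1, and the invariant factors of ∂_1 are all 1, so H_0 ≅ Z.
  H_1: rank ker ∂_1 − rank ∂_2 = (30 − 9) − 20 = 1, and ∂_2 has invariant factor 2 > 1, so H_1 ≅ Z ⊕ Z/2Z.
  H_2: rank ker ∂_2 − rank ∂_3 = (20 − 20) − 0 = 0, and there is no ∂_3, so H_2 ≅ 0.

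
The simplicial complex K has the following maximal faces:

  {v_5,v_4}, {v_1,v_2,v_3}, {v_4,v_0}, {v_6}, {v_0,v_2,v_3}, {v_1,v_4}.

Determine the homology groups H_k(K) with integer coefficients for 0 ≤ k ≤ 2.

Take the total order v_0 < v_1 < v_2 < v_3 < v_4 < v_5 < v_6 on the vertex set. Then K (dimension 2) consists of the simplices:

  0-simplices (7): [v_0], [v_1], [v_2], [v_3], [v_4], [v_5], [v_6]
  1-simplices (8): [v_0,v_2], [v_0,v_3], [v_0,v_4], [v_1,v_2], [v_1,v_3], [v_1,v_4], [v_2,v_3], [v_4,v_5]
  2-simplices (2): [v_0,v_2,v_3], [v_1,v_2,v_3]

so the chain groups are C_0 ≅ Z^7, C_1 ≅ Z^8, C_2 ≅ Z^2.

Boundary ∂_1: C_1 → C_0 is given by ∂[p,q] = [q] − [p]. For instance
  ∂[v_0,v_3] = [v_3] − [v_0].
This gives a 7×8 integer matrix of rank 5; reducing to Smith normal form yields diagonal entries (1,1,1,1,1).

∂_2: C_2 → C_1 sends each 2-simplex [p,q,r] to [q,r] − [p,r] + [p,q]. For instance
  ∂[v_1,v_2,v_3] = [v_2,v_3] − [v_1,v_3] + [v_1,v_2],
  ∂[v_0,v_2,v_3] = [v_2,v_3] − [v_0,v_3] + [v_0,v_2].
This gives a 8×2 integer matrix of rank 2; reducing to Smith normal form yields diagonal entries (1,1).

Computing H_k = (kernel of ∂_k) / (image of ∂_{k+1}):

  H_0: rank C_0 − rank ∂_1 = 7 − 5 = 2, and the invariant factors of ∂_1 are all 1, so H_0 = Z^2.
  H_1: rank ker ∂_1 − rank ∂_2 = (8 − 5) − 2 = 1, and the invariant factors of ∂_2 are all 1, so H_1 = Z.
  H_2: rank ker ∂_2 − rank ∂_3 = (2 − 2) − 0 = 0, and there is no ∂_3, so H_2 = 0.

H_0 ≅ Z^2,  H_1 ≅ Z,  H_2 = 0.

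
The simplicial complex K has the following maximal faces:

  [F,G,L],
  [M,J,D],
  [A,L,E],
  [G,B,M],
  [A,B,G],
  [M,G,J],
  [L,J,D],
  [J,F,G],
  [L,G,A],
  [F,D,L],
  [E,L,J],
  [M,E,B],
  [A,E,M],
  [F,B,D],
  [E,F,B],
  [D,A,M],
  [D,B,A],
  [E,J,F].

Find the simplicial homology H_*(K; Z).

H_0 = Z,  H_1 = Z ⊕ Z/2Z,  H_2 = 0.

Order the vertices as A < B < D < E < F < G < J < L < M. Listing each simplex with vertices in this order, K has dimension 2 with simplices:

  0-simplices (9): A, B, D, E, F, G, J, L, M
  1-simplices (27): AB, AD, AE, AG, AL, AM, BD, BE, BF, BG, BM, DF, DJ, DL, DM, EF, EJ, EL, EM, FG, FJ, FL, GJ, GL, GM, JL, JM
  2-simplices (18): ABD, ABG, ADM, AEL, AEM, AGL, BDF, BEF, BEM, BGM, DFL, DJL, DJM, EFJ, EJL, FGJ, FGL, GJM

so the chain groups are C_0 ≅ Z^9, C_1 ≅ Z^27, C_2 ≅ Z^18.

Boundary ∂_1: C_1 → C_0 maps an edge to its endpoints' difference, ∂[p,q] = q − p. For instance
  ∂AE = E − A.
As a 9×27 matrix over Z this has rank 8, with invariant factors (1,1,1,1,1,1,1,1).

∂_2: C_2 → C_1 sends each 2-simplex [p,q,r] to [q,r] − [p,r] + [p,q]. For instance
  ∂EFJ = FJ − EJ + EF,
  ∂ABG = BG − AG + AB.
The 27×18 boundary matrix has rank 18 and Smith normal form diag(1,1,1,1,1,1,1,1,1,1,1,1,1,1,1,1,1,2).

Now H_k = ker ∂_k / im ∂_{k+1}, so:

  H_0: rank C_0 − rank ∂_1 = 9 − 8 = 1, and the invariant factors of ∂_1 are all 1, so H_0 = Z.
  H_1: rank ker ∂_1 − rank ∂_2 = (27 − 8) − 18 = 1, and ∂_2 has invariant factor 2 > 1, so H_1 = Z ⊕ Z/2Z.
  H_2: rank ker ∂_2 − rank ∂_3 = (18 − 18) − 0 = 0, and there is no ∂_3, so H_2 = 0.

(K is a triangulation of the Klein bottle.)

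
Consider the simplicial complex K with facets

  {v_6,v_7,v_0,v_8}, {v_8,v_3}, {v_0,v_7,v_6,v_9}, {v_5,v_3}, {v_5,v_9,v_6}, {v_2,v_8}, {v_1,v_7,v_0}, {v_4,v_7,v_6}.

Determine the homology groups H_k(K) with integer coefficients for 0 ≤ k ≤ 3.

Take the total order v_0 < v_1 < v_2 < v_3 < v_4 < v_5 < v_6 < v_7 < v_8 < v_9 on the vertex set. Then K (dimension 3) consists of the simplices:

  0-simplices (10): [v_0], [v_1], [v_2], [v_3], [v_4], [v_5], [v_6], [v_7], [v_8], [v_9]
  1-simplices (18): (18 of them)
  2-simplices (10): [v_0,v_1,v_7], [v_0,v_6,v_7], [v_0,v_6,v_8], [v_0,v_6,v_9], [v_0,v_7,v_8], [v_0,v_7,v_9], [v_4,v_6,v_7], [v_5,v_6,v_9], [v_6,v_7,v_8], [v_6,v_7,v_9]
  3-simplices (2): [v_0,v_6,v_7,v_8], [v_0,v_6,v_7,v_9]

Hence C_0 ≅ Z^10, C_1 ≅ Z^18, C_2 ≅ Z^10, C_3 ≅ Z^2.

The boundary map ∂_1: C_1 → C_0 sends each edge [p,q] (with p < q) to q − p.
The resulting 10×18 matrix has rank 9, and its Smith normal form has invariant factors (1,1,1,1,1,1,1,1,1).

Boundary ∂_2: C_2 → C_1 sends each 2-simplex [p,q,r] to [q,r] − [p,r] + [p,q]. For instance
  ∂[v_6,v_7,v_9] = [v_7,v_9] − [v_6,v_9] + [v_6,v_7],
  ∂[v_0,v_7,v_9] = [v_7,v_9] − [v_0,v_9] + [v_0,v_7].
The resulting 18×10 matrix has rank 8, and its Smith normal form has invariant factors (1,1,1,1,1,1,1,1).

Boundary ∂_3: C_3 → C_2 sends each 3-simplex σ to the alternating sum Σ_i (−1)^i (σ with its i-th vertex removed). For instance
  ∂[v_0,v_6,v_7,v_8] = [v_6,v_7,v_8] − [v_0,v_7,v_8] + [v_0,v_6,v_8] − [v_0,v_6,v_7],
  ∂[v_0,v_6,v_7,v_9] = [v_6,v_7,v_9] − [v_0,v_7,v_9] + [v_0,v_6,v_9] − [v_0,v_6,v_7].
The 10×2 boundary matrix has rank 2 and Smith normal form diag(1,1).

Reading off H_k = ker ∂_k / im ∂_{k+1}:

  H_0: rank C_0 − rank ∂_1 = 10 − 9 = 1, and the invariant factors of ∂_1 are all 1, so H_0 = Z.
  H_1: rank ker ∂_1 − rank ∂_2 = (18 − 9) − 8 = 1, and the invariant factors of ∂_2 are all 1, so H_1 = Z.
  H_2: rank ker ∂_2 − rank ∂_3 = (10 − 8) − 2 = 0, and the invariant factors of ∂_3 are all 1, so H_2 = 0.
  H_3: rank ker ∂_3 − rank ∂_4 = (2 − 2) − 0 = 0, and there is no ∂_4, so H_3 = 0.

As a check, the Euler characteristic is 10 − 18 + 10 − 2 = 0, which agrees with 1 − 1 + 0 − 0 = 0.

H_0 = Z,  H_1 = Z,  H_2 = 0,  H_3 = 0.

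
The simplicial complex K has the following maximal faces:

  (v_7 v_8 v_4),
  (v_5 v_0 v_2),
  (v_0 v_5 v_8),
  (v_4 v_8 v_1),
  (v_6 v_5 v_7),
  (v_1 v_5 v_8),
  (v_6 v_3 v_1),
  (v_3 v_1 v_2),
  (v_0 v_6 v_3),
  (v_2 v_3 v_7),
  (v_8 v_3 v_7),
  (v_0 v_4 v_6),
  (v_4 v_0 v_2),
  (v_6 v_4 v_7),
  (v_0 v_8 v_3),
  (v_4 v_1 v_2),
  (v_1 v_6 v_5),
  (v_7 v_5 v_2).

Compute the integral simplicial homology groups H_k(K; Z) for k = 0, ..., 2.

Fix the vertex order v_0 < v_1 < v_2 < v_3 < v_4 < v_5 < v_6 < v_7 < v_8 and write every simplex with vertices in increasing order. Then dim K = 2 and the simplices of K are:

  0-simplices (9): [v_0], [v_1], [v_2], [v_3], [v_4], [v_5], [v_6], [v_7], [v_8]
  1-simplices (27): (27 of them)
  2-simplices (18): (18 of them)

so the chain groups are C_0 ≅ Z^9, C_1 ≅ Z^27, C_2 ≅ Z^18.

∂_1: C_1 → C_0 maps an edge to its endpoints' difference, ∂[p,q] = q − p. For instance
  ∂[v_3,v_7] = [v_7] − [v_3].
The resulting 9×27 matrix has rank 8, and its Smith normal form has invariant factors (1,1,1,1,1,1,1,1).

Boundary ∂_2: C_2 → C_1 sends each 2-simplex [p,q,r] to [q,r] − [p,r] + [p,q]. For instance
  ∂[v_1,v_4,v_8] = [v_4,v_8] − [v_1,v_8] + [v_1,v_4],
  ∂[v_0,v_3,v_6] = [v_3,v_6] − [v_0,v_6] + [v_0,v_3].
As a 27×18 matrix over Z this has rank 17, with invariant factors (1,1,1,1,1,1,1,1,1,1,1,1,1,1,1,1,1).

Reading off H_k = ker ∂_k / im ∂_{k+1}:

  H_0: rank C_0 − rank ∂_1 = 9 − 8 = 1, and the invariant factors of ∂_1 are all 1, so H_0 ≅ Z.
  H_1: rank ker ∂_1 − rank ∂_2 = (27 − 8) − 17 = 2, and the invariant factors of ∂_2 are all 1, so H_1 ≅ Z^2.
  H_2: rank ker ∂_2 − rank ∂_3 = (18 − 17) − 0 = 1, and there is no ∂_3, so H_2 ≅ Z.

As a check, the Euler characteristic is 9 − 27 + 18 = 0, which agrees with 1 − 2 + 1 = 0.

H_0 ≅ Z,  H_1 ≅ Z^2,  H_2 ≅ Z.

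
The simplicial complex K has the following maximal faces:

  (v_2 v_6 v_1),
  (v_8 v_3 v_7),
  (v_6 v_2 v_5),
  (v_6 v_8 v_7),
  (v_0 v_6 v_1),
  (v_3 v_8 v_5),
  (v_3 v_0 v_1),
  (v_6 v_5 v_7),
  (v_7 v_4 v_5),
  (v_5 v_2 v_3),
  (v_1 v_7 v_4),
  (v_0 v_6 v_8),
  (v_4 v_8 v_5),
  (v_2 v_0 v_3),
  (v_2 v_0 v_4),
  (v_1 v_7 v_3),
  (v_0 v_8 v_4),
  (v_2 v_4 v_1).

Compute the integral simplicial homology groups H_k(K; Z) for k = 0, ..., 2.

H_0 = Z,  H_1 = Z ⊕ Z/2Z,  H_2 = 0.

We work with the vertex ordering v_0 < v_1 < v_2 < v_3 < v_4 < v_5 < v_6 < v_7 < v_8. The simplices of K, each written with vertices in increasing order, are:

  0-simplices (9): [v_0], [v_1], [v_2], [v_3], [v_4], [v_5], [v_6], [v_7], [v_8]
  1-simplices (27): (27 of them)
  2-simplices (18): (18 of them)

Hence C_0 ≅ Z^9, C_1 ≅ Z^27, C_2 ≅ Z^18.

The boundary map ∂_1: C_1 → C_0 sends each edge [p,q] (with p < q) to q − p. For instance
  ∂[v_2,v_6] = [v_6] − [v_2].
The 9×27 boundary matrix has rank 8 and Smith normal form diag(1,1,1,1,1,1,1,1).

Boundary ∂_2: C_2 → C_1 sends each 2-simplex [p,q,r] to [q,r] − [p,r] + [p,q]. For instance
  ∂[v_6,v_7,v_8] = [v_7,v_8] − [v_6,v_8] + [v_6,v_7],
  ∂[v_0,v_1,v_3] = [v_1,v_3] − [v_0,v_3] + [v_0,v_1].
This gives a 27×18 integer matrix of rank 18; reducing to Smith normal form yields diagonal entries (1,1,1,1,1,1,1,1,1,1,1,1,1,1,1,1,1,2).

Computing H_k = (kernel of ∂_k) / (image of ∂_{k+1}):

  H_0: rank C_0 − rank ∂_1 = 9 − 8 = 1, and the invariant factors of ∂_1 are all 1, so H_0 = Z.
  H_1: rank ker ∂_1 − rank ∂_2 = (27 − 8) − 18 = 1, and ∂_2 has invariant factor 2 > 1, so H_1 = Z ⊕ Z/2Z.
  H_2: rank ker ∂_2 − rank ∂_3 = (18 − 18) − 0 = 0, and there is no ∂_3, so H_2 = 0.

As a check, the Euler characteristic is 9 − 27 + 18 = 0, which agrees with 1 − 1 + 0 = 0.
(K is a triangulation of the Klein bottle.)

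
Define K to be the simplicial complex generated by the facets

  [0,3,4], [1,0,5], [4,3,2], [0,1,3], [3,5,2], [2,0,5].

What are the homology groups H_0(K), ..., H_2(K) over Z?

H_0 ≅ Z,  H_1 ≅ Z,  H_2 = 0.

Fix the vertex order 0 < 1 < 2 < 3 < 4 < 5 and write every simplex with vertices in increasing order. Then dim K = 2 and the simplices of K are:

  0-simplices (6): [0], [1], [2], [3], [4], [5]
  1-simplices (12): [0,1], [0,2], [0,3], [0,4], [0,5], [1,3], [1,5], [2,3], [2,4], [2,5], [3,4], [3,5]
  2-simplices (6): [0,1,3], [0,1,5], [0,2,5], [0,3,4], [2,3,4], [2,3,5]

Hence C_0 ≅ Z^6, C_1 ≅ Z^12, C_2 ≅ Z^6.

∂_1: C_1 → C_0 maps an edge to its endpoints' difference, ∂[p,q] = q − p.
As a 6×12 matrix over Z this has rank 5, with invariant factors (1,1,1,1,1).

Boundary ∂_2: C_2 → C_1 maps a triangle to the signed sum of its edges. For instance
  ∂[0,1,5] = [1,5] − [0,5] + [0,1],
  ∂[0,2,5] = [2,5] − [0,5] + [0,2].
As a 12×6 matrix over Z this has rank 6, with invariant factors (1,1,1,1,1,1).

From H_k ≅ ker(∂_k) / im(∂_{k+1}) we obtain:

  H_0: rank C_0 − rank ∂_1 = 6 − 5 = 1, and the invariant factors of ∂_1 are all 1, so H_0 ≅ Z.
  H_1: rank ker ∂_1 − rank ∂_2 = (12 − 5) − 6 = 1, and the invariant factors of ∂_2 are all 1, so H_1 ≅ Z.
  H_2: rank ker ∂_2 − rank ∂_3 = (6 − 6) − 0 = 0, and there is no ∂_3, so H_2 ≅ 0.

(K is a triangulation of the cylinder S^1 x I.)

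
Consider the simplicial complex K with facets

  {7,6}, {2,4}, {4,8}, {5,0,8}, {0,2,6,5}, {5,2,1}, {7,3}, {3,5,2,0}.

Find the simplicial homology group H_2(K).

Take the total order 0 < 1 < 2 < 3 < 4 < 5 < 6 < 7 < 8 on the vertex set. Then K (dimension 3) consists of the simplices:

  0-simplices (9): [0], [1], [2], [3], [4], [5], [6], [7], [8]
  1-simplices (17): [0,2], [0,3], [0,5], [0,6], [0,8], [1,2], [1,5], [2,3], [2,4], [2,5], [2,6], [3,5], [3,7], [4,8], [5,6], [5,8], [6,7]
  2-simplices (9): [0,2,3], [0,2,5], [0,2,6], [0,3,5], [0,5,6], [0,5,8], [1,2,5], [2,3,5], [2,5,6]
  3-simplices (2): [0,2,3,5], [0,2,5,6]

so the chain groups are C_0 ≅ Z^9, C_1 ≅ Z^17, C_2 ≅ Z^9, C_3 ≅ Z^2.

The boundary map ∂_1: C_1 → C_0 maps an edge to its endpoints' difference, ∂[p,q] = q − p. For instance
  ∂[5,8] = [8] − [5].
As a 9×17 matrix over Z this has rank 8, with invariant factors (1,1,1,1,1,1,1,1).

The boundary map ∂_2: C_2 → C_1 acts by ∂[p,q,r] = [q,r] − [p,r] + [p,q]. For instance
  ∂[0,5,8] = [5,8] − [0,8] + [0,5],
  ∂[2,3,5] = [3,5] − [2,5] + [2,3].
As a 17×9 matrix over Z this has rank 7, with invariant factors (1,1,1,1,1,1,1).

Boundary ∂_3: C_3 → C_2 sends each 3-simplex σ to the alternating sum Σ_i (−1)^i (σ with its i-th vertex removed). For instance
  ∂[0,2,5,6] = [2,5,6] − [0,5,6] + [0,2,6] − [0,2,5],
  ∂[0,2,3,5] = [2,3,5] − [0,3,5] + [0,2,5] − [0,2,3].
The resulting 9×2 matrix has rank 2, and its Smith normal form has invariant factors (1,1).

From H_k ≅ ker(∂_k) / im(∂_{k+1}) we obtain:

  H_2: rank ker ∂_2 − rank ∂_3 = (9 − 7) − 2 = 0, and the invariant factors of ∂_3 are all 1, so H_2 ≅ 0.

H_2 ≅ 0.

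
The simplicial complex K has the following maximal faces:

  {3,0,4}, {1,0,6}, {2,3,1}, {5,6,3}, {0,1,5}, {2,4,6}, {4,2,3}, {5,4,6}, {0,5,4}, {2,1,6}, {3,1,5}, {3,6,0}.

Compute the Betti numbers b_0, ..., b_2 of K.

We work with the vertex ordering 0 < 1 < 2 < 3 < 4 < 5 < 6. The simplices of K, each written with vertices in increasing order, are:

  0-simplices (7): [0], [1], [2], [3], [4], [5], [6]
  1-simplices (18): [0,1], [0,3], [0,4], [0,5], [0,6], [1,2], [1,3], [1,5], [1,6], [2,3], [2,4], [2,6], [3,4], [3,5], [3,6], [4,5], [4,6], [5,6]
  2-simplices (12): [0,1,5], [0,1,6], [0,3,4], [0,3,6], [0,4,5], [1,2,3], [1,2,6], [1,3,5], [2,3,4], [2,4,6], [3,5,6], [4,5,6]

Hence C_0 ≅ Z^7, C_1 ≅ Z^18, C_2 ≅ Z^12.

Boundary ∂_1: C_1 → C_0 is given by ∂[p,q] = [q] − [p].
As a 7×18 matrix over Z this has rank 6, with invariant factors (1,1,1,1,1,1).

Boundary ∂_2: C_2 → C_1 acts by ∂[p,q,r] = [q,r] − [p,r] + [p,q]. For instance
  ∂[0,4,5] = [4,5] − [0,5] + [0,4],
  ∂[0,3,4] = [3,4] − [0,4] + [0,3].
This gives a 18×12 integer matrix of rank 12; reducing to Smith normal form yields diagonal entries (1,1,1,1,1,1,1,1,1,1,1,2).

Reading off H_k = ker ∂_k / im ∂_{k+1}:

  H_0: rank C_0 − rank ∂_1 = 7 − 6 = 1, and the invariant factors of ∂_1 are all 1, so H_0 ≅ Z.
  H_1: rank ker ∂_1 − rank ∂_2 = (18 − 6) − 12 = 0, and ∂_2 has invariant factor 2 > 1, so H_1 ≅ Z/2.
  H_2: rank ker ∂_2 − rank ∂_3 = (12 − 12) − 0 = 0, and there is no ∂_3, so H_2 ≅ 0.

As a check, the Euler characteristic is 7 − 18 + 12 = 1, which agrees with 1 − 0 + 0 = 1.

Hence the Betti numbers are b_0 = 1, b_1 = 0, b_2 = 0.

b_0 = 1, b_1 = 0, b_2 = 0.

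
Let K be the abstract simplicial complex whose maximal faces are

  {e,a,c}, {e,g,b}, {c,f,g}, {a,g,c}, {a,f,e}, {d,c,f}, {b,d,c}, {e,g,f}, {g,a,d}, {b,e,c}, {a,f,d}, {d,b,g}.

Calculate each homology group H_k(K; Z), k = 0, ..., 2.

H_0 ≅ Z,  H_1 ≅ Z/2Z,  H_2 = 0.

Take the total order a < b < c < d < e < f < g on the vertex set. Then K (dimension 2) consists of the simplices:

  0-simplices (7): a, b, c, d, e, f, g
  1-simplices (18): ac, ad, ae, af, ag, bc, bd, be, bg, cd, ce, cf, cg, df, dg, ef, eg, fg
  2-simplices (12): ace, acg, adf, adg, aef, bcd, bce, bdg, beg, cdf, cfg, efg

Hence C_0 ≅ Z^7, C_1 ≅ Z^18, C_2 ≅ Z^12.

Boundary ∂_1: C_1 → C_0 maps an edge to its endpoints' difference, ∂[p,q] = q − p.
The resulting 7×18 matrix has rank 6, and its Smith normal form has invariant factors (1,1,1,1,1,1).

∂_2: C_2 → C_1 maps a triangle to the signed sum of its edges. For instance
  ∂cdf = df − cf + cd,
  ∂aef = ef − af + ae.
This gives a 18×12 integer matrix of rank 12; reducing to Smith normal form yields diagonal entries (1,1,1,1,1,1,1,1,1,1,1,2).

From H_k ≅ ker(∂_k) / im(∂_{k+1}) we obtain:

  H_0: rank C_0 − rank ∂_1 = 7 − 6 = 1, and the invariant factors of ∂_1 are all 1, so H_0 ≅ Z.
  H_1: rank ker ∂_1 − rank ∂_2 = (18 − 6) − 12 = 0, and ∂_2 has invariant factor 2 > 1, so H_1 ≅ Z/2Z.
  H_2: rank ker ∂_2 − rank ∂_3 = (12 − 12) − 0 = 0, and there is no ∂_3, so H_2 ≅ 0.

As a check, the Euler characteristic is 7 − 18 + 12 = 1, which agrees with 1 − 0 + 0 = 1.
(K is a triangulation of the real projective plane RP^2.)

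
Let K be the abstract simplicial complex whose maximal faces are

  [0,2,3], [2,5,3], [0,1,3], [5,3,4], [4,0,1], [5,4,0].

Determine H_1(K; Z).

Order the vertices as 0 < 1 < 2 < 3 < 4 < 5. Listing each simplex with vertices in this order, K has dimension 2 with simplices:

  0-simplices (6): [0], [1], [2], [3], [4], [5]
  1-simplices (12): [0,1], [0,2], [0,3], [0,4], [0,5], [1,3], [1,4], [2,3], [2,5], [3,4], [3,5], [4,5]
  2-simplices (6): [0,1,3], [0,1,4], [0,2,3], [0,4,5], [2,3,5], [3,4,5]

giving chain groups C_0 ≅ Z^6, C_1 ≅ Z^12, C_2 ≅ Z^6.

The boundary map ∂_1: C_1 → C_0 maps an edge to its endpoints' difference, ∂[p,q] = q − p. For instance
  ∂[0,4] = [4] − [0].
The 6×12 boundary matrix has rank 5 and Smith normal form diag(1,1,1,1,1).

∂_2: C_2 → C_1 acts by ∂[p,q,r] = [q,r] − [p,r] + [p,q]. For instance
  ∂[0,2,3] = [2,3] − [0,3] + [0,2],
  ∂[0,4,5] = [4,5] − [0,5] + [0,4].
The 12×6 boundary matrix has rank 6 and Smith normal form diag(1,1,1,1,1,1).

Now H_k = ker ∂_k / im ∂_{k+1}, so:

  H_1: rank ker ∂_1 − rank ∂_2 = (12 − 5) − 6 = 1, and the invariant factors of ∂_2 are all 1, so H_1 = Z.

(K is a triangulation of the cylinder S^1 x I.)

H_1 = Z.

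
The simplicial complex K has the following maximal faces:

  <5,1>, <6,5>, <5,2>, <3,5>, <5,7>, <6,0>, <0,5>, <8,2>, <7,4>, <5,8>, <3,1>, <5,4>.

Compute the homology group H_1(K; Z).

Order the vertices as 0 < 1 < 2 < 3 < 4 < 5 < 6 < 7 < 8. Listing each simplex with vertices in this order, K has dimension 1 with simplices:

  0-simplices (9): [0], [1], [2], [3], [4], [5], [6], [7], [8]
  1-simplices (12): [0,5], [0,6], [1,3], [1,5], [2,5], [2,8], [3,5], [4,5], [4,7], [5,6], [5,7], [5,8]

so the chain groups are C_0 ≅ Z^9, C_1 ≅ Z^12.

The boundary map ∂_1: C_1 → C_0 sends each edge [p,q] (with p < q) to q − p. For instance
  ∂[4,5] = [5] − [4].
This gives a 9×12 integer matrix of rank 8; reducing to Smith normal form yields diagonal entries (1,1,1,1,1,1,1,1).

Reading off H_k = ker ∂_k / im ∂_{k+1}:

  H_1: rank ker ∂_1 − rank ∂_2 = (12 − 8) − 0 = 4, and there is no ∂_2, so H_1 ≅ Z^4.

(K is a triangulation of a wedge of 4 circles.)

H_1 = Z^4.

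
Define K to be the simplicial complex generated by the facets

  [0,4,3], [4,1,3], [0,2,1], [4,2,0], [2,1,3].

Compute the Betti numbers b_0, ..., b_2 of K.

b_0 = 1, b_1 = 1, b_2 = 0.

Order the vertices as 0 < 1 < 2 < 3 < 4. Listing each simplex with vertices in this order, K has dimension 2 with simplices:

  0-simplices (5): [0], [1], [2], [3], [4]
  1-simplices (10): [0,1], [0,2], [0,3], [0,4], [1,2], [1,3], [1,4], [2,3], [2,4], [3,4]
  2-simplices (5): [0,1,2], [0,2,4], [0,3,4], [1,2,3], [1,3,4]

Hence C_0 ≅ Z^5, C_1 ≅ Z^10, C_2 ≅ Z^5.

The boundary map ∂_1: C_1 → C_0 maps an edge to its endpoints' difference, ∂[p,q] = q − p.
As a 5×10 matrix over Z this has rank 4, with invariant factors (1,1,1,1).

Boundary ∂_2: C_2 → C_1 maps a triangle to the signed sum of its edges. For instance
  ∂[0,3,4] = [3,4] − [0,4] + [0,3],
  ∂[1,2,3] = [2,3] − [1,3] + [1,2].
The resulting 10×5 matrix has rank 5, and its Smith normal form has invariant factors (1,1,1,1,1).

Now H_k = ker ∂_k / im ∂_{k+1}, so:

  H_0: rank C_0 − rank ∂_1 = 5 − 4 = 1, and the invariant factors of ∂_1 are all 1, so H_0 = Z.
  H_1: rank ker ∂_1 − rank ∂_2 = (10 − 4) − 5 = 1, and the invariant factors of ∂_2 are all 1, so H_1 = Z.
  H_2: rank ker ∂_2 − rank ∂_3 = (5 − 5) − 0 = 0, and there is no ∂_3, so H_2 = 0.

As a check, the Euler characteristic is 5 − 10 + 5 = 0, which agrees with 1 − 1 + 0 = 0.

Hence the Betti numbers are b_0 = 1, b_1 = 1, b_2 = 0.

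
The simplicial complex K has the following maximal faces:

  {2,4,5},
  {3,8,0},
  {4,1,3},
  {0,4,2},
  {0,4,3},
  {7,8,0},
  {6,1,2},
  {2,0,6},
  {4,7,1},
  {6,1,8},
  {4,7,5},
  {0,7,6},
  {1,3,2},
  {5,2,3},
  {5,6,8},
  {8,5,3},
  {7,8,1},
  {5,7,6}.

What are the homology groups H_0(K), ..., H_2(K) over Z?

We work with the vertex ordering 0 < 1 < 2 < 3 < 4 < 5 < 6 < 7 < 8. The simplices of K, each written with vertices in increasing order, are:

  0-simplices (9): [0], [1], [2], [3], [4], [5], [6], [7], [8]
  1-simplices (27): (27 of them)
  2-simplices (18): [0,2,4], [0,2,6], [0,3,4], [0,3,8], [0,6,7], [0,7,8], [1,2,3], [1,2,6], [1,3,4], [1,4,7], [1,6,8], [1,7,8], [2,3,5], [2,4,5], [3,5,8], [4,5,7], [5,6,7], [5,6,8]

Hence C_0 ≅ Z^9, C_1 ≅ Z^27, C_2 ≅ Z^18.

Boundary ∂_1: C_1 → C_0 maps an edge to its endpoints' difference, ∂[p,q] = q − p. For instance
  ∂[5,7] = [7] − [5].
As a 9×27 matrix over Z this has rank 8, with invariant factors (1,1,1,1,1,1,1,1).

Boundary ∂_2: C_2 → C_1 maps a triangle to the signed sum of its edges. For instance
  ∂[2,3,5] = [3,5] − [2,5] + [2,3],
  ∂[1,2,6] = [2,6] − [1,6] + [1,2].
As a 27×18 matrix over Z this has rank 18, with invariant factors (1,1,1,1,1,1,1,1,1,1,1,1,1,1,1,1,1,2).

From H_k ≅ ker(∂_k) / im(∂_{k+1}) we obtain:

  H_0: rank C_0 − rank ∂_1 = 9 − 8 = 1, and the invariant factors of ∂_1 are all 1, so H_0 = Z.
  H_1: rank ker ∂_1 − rank ∂_2 = (27 − 8) − 18 = 1, and ∂_2 has invariant factor 2 > 1, so H_1 = Z ⊕ Z/2.
  H_2: rank ker ∂_2 − rank ∂_3 = (18 − 18) − 0 = 0, and there is no ∂_3, so H_2 = 0.

As a check, the Euler characteristic is 9 − 27 + 18 = 0, which agrees with 1 − 1 + 0 = 0.

H_0 ≅ Z,  H_1 ≅ Z ⊕ Z/2,  H_2 = 0.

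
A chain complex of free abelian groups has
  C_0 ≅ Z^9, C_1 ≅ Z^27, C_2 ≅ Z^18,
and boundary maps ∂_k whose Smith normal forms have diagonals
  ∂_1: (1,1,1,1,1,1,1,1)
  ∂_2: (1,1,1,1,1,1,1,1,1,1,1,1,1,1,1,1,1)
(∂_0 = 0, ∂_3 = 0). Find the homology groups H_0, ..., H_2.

H_0: b_0 = 9 − 0 − 8 = 1; torsion from ∂_1 factors > 1: none. So H_0 = Z.
H_1: b_1 = 27 − 8 − 17 = 2; torsion from ∂_2 factors > 1: none. So H_1 = Z^2.
H_2: b_2 = 18 − 17 − 0 = 1; torsion from ∂_3 factors > 1: none. So H_2 = Z.

H_0 = Z,  H_1 = Z^2,  H_2 = Z.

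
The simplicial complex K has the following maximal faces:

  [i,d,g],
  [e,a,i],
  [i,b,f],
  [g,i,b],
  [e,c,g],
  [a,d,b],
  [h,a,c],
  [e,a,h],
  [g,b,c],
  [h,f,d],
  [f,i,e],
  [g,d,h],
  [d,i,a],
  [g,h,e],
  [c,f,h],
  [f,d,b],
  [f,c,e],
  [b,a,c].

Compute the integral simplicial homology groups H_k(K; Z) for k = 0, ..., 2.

H_0 ≅ Z,  H_1 ≅ Z ⊕ Z/2Z,  H_2 = 0.

K has 9 vertices, 27 edges, 18 triangles.
rank ∂_0 = 0, rank ∂_1 = 8 ⇒ b_0 = 9 − 0 − 8 = 1; all invariant factors of ∂_1 are 1 so no torsion. So H_0 = Z.
rank ∂_1 = 8, rank ∂_2 = 18 ⇒ b_1 = 27 − 8 − 18 = 1; ∂_2 has invariant factor(s) [2] giving torsion. So H_1 = Z ⊕ Z/2Z.
rank ∂_2 = 18, rank ∂_3 = 0 ⇒ b_2 = 18 − 18 − 0 = 0. So H_2 = 0.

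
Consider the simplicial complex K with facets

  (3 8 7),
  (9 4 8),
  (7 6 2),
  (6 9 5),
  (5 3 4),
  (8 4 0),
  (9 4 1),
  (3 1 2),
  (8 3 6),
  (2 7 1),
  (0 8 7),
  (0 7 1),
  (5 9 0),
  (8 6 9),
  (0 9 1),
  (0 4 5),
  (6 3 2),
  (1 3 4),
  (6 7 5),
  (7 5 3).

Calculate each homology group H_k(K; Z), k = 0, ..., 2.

H_0 ≅ Z,  H_1 ≅ Z × Z/2,  H_2 = 0.

We work with the vertex ordering 0 < 1 < 2 < 3 < 4 < 5 < 6 < 7 < 8 < 9. The simplices of K, each written with vertices in increasing order, are:

  0-simplices (10): [0], [1], [2], [3], [4], [5], [6], [7], [8], [9]
  1-simplices (30): (30 of them)
  2-simplices (20): (20 of them)

so the chain groups are C_0 ≅ Z^10, C_1 ≅ Z^30, C_2 ≅ Z^20.

The boundary map ∂_1: C_1 → C_0 sends each edge [p,q] (with p < q) to q − p.
This gives a 10×30 integer matrix of rank 9; reducing to Smith normal form yields diagonal entries (1,1,1,1,1,1,1,1,1).

The boundary map ∂_2: C_2 → C_1 maps a triangle to the signed sum of its edges. For instance
  ∂[0,7,8] = [7,8] − [0,8] + [0,7],
  ∂[0,4,8] = [4,8] − [0,8] + [0,4].
As a 30×20 matrix over Z this has rank 20, with invariant factors (1,1,1,1,1,1,1,1,1,1,1,1,1,1,1,1,1,1,1,2).

Computing H_k = (kernel of ∂_k) / (image of ∂_{k+1}):

  H_0: rank C_0 − rank ∂_1 = 10 − 9 = 1, and the invariant factors of ∂_1 are all 1, so H_0 ≅ Z.
  H_1: rank ker ∂_1 − rank ∂_2 = (30 − 9) − 20 = 1, and ∂_2 has invariant factor 2 > 1, so H_1 ≅ Z × Z/2.
  H_2: rank ker ∂_2 − rank ∂_3 = (20 − 20) − 0 = 0, and there is no ∂_3, so H_2 ≅ 0.

As a check, the Euler characteristic is 10 − 30 + 20 = 0, which agrees with 1 − 1 + 0 = 0.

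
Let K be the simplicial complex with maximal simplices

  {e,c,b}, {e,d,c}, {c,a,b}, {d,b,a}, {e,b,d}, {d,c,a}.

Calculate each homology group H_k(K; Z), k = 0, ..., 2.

We work with the vertex ordering a < b < c < d < e. The simplices of K, each written with vertices in increasing order, are:

  0-simplices (5): a, b, c, d, e
  1-simplices (9): ab, ac, ad, bc, bd, be, cd, ce, de
  2-simplices (6): abc, abd, acd, bce, bde, cde

giving chain groups C_0 ≅ Z^5, C_1 ≅ Z^9, C_2 ≅ Z^6.

The boundary map ∂_1: C_1 → C_0 maps an edge to its endpoints' difference, ∂[p,q] = q − p.
This gives a 5×9 integer matrix of rank 4; reducing to Smith normal form yields diagonal entries (1,1,1,1).

Boundary ∂_2: C_2 → C_1 acts by ∂[p,q,r] = [q,r] − [p,r] + [p,q]. For instance
  ∂cde = de − ce + cd,
  ∂abc = bc − ac + ab.
This gives a 9×6 integer matrix of rank 5; reducing to Smith normal form yields diagonal entries (1,1,1,1,1).

Computing H_k = (kernel of ∂_k) / (image of ∂_{k+1}):

  H_0: rank C_0 − rank ∂_1 = 5 − 4 = 1, and the invariant factors of ∂_1 are all 1, so H_0 = Z.
  H_1: rank ker ∂_1 − rank ∂_2 = (9 − 4) − 5 = 0, and the invariant factors of ∂_2 are all 1, so H_1 = 0.
  H_2: rank ker ∂_2 − rank ∂_3 = (6 − 5) − 0 = 1, and there is no ∂_3, so H_2 = Z.

As a check, the Euler characteristic is 5 − 9 + 6 = 2, which agrees with 1 − 0 + 1 = 2.
(K is a triangulation of the 2-sphere S^2.)

H_0 ≅ Z,  H_1 = 0,  H_2 ≅ Z.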